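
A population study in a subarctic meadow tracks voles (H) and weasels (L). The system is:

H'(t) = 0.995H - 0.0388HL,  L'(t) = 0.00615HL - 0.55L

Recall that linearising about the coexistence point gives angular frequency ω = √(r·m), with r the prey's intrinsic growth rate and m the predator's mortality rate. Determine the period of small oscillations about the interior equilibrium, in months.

T ≈ 8.49 months

Here r = 0.995 and m = 0.55, so r·m = 0.547.
ω = √0.547 = 0.74 per month, hence T = 2π/ω ≈ 8.49 months.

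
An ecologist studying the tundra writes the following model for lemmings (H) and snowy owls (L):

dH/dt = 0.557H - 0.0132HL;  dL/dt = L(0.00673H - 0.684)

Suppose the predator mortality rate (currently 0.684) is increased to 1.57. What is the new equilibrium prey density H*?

At the interior fixed point, setting dL/dt = 0 with L > 0 fixes H* = (predator death rate)/(HL coefficient) — independent of the other coefficients.
With the change, H* = 1.57/0.00673 = 233; it rises from 102.

H* ≈ 233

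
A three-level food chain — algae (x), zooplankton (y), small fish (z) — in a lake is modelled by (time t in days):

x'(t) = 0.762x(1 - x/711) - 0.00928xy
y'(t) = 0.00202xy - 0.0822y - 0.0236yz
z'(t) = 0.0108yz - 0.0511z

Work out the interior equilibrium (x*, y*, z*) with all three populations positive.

x* ≈ 670, y* ≈ 4.73, z* ≈ 53.9

From dz/dt = 0: 0.0108y* = 0.0511, so y* = 4.73.
From dx/dt = 0: 0.762(1 - x*/711) = 0.00928·4.73, giving x* = 711·(1 - 0.0576) = 670.
From dy/dt = 0: 0.00202·670 - 0.0822 = 0.0236z*, so z* = 1.27/0.0236 = 53.9.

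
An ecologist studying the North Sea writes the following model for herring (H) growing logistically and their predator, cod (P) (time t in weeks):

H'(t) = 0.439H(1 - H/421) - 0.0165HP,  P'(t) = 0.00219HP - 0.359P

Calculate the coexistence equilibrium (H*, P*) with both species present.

From dP/dt = 0 with P > 0: 0.00219H* = 0.359, so H* = 164.
Substitute into dH/dt = 0: 0.439(1 - 164/421) = 0.0165P*.
The bracket is 0.611, giving P* = 0.268/0.0165 = 16.2.

H* ≈ 164, P* ≈ 16.2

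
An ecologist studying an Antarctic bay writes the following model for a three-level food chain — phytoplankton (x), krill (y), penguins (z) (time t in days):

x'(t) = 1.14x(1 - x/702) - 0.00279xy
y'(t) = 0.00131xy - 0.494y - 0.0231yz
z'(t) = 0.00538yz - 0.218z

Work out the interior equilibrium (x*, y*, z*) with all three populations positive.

From dz/dt = 0: 0.00538y* = 0.218, so y* = 40.5.
From dx/dt = 0: 1.14(1 - x*/702) = 0.00279·40.5, giving x* = 702·(1 - 0.0992) = 632.
From dy/dt = 0: 0.00131·632 - 0.494 = 0.0231z*, so z* = 0.334/0.0231 = 14.5.

x* ≈ 632, y* ≈ 40.5, z* ≈ 14.5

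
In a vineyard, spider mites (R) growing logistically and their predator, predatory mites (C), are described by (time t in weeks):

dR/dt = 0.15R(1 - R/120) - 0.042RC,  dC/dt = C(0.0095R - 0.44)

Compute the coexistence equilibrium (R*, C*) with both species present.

From dC/dt = 0 with C > 0: 0.0095R* = 0.44, so R* = 46.3.
Substitute into dR/dt = 0: 0.15(1 - 46.3/120) = 0.042C*.
The bracket is 0.614, giving C* = 0.0921/0.042 = 2.19.

R* ≈ 46.3, C* ≈ 2.19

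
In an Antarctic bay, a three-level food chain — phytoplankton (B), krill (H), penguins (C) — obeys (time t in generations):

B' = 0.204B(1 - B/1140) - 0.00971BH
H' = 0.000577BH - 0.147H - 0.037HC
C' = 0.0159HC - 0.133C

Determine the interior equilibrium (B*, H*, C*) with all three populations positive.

From dC/dt = 0: 0.0159H* = 0.133, so H* = 8.36.
From dB/dt = 0: 0.204(1 - B*/1140) = 0.00971·8.36, giving B* = 1140·(1 - 0.398) = 686.
From dH/dt = 0: 0.000577·686 - 0.147 = 0.037C*, so C* = 0.249/0.037 = 6.73.

B* ≈ 686, H* ≈ 8.36, C* ≈ 6.73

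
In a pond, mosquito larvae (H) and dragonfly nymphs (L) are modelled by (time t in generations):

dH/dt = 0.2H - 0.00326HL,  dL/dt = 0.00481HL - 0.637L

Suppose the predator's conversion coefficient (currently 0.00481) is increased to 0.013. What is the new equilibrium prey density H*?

At the interior fixed point, setting dL/dt = 0 with L > 0 fixes H* = (predator death rate)/(HL coefficient) — independent of the other coefficients.
With the change, H* = 0.637/0.013 = 49; it falls from 132.

H* ≈ 49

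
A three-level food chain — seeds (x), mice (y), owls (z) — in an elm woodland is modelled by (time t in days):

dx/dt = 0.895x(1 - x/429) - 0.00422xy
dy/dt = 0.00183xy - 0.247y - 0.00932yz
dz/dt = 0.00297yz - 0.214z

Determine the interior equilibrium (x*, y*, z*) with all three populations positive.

From dz/dt = 0: 0.00297y* = 0.214, so y* = 72.1.
From dx/dt = 0: 0.895(1 - x*/429) = 0.00422·72.1, giving x* = 429·(1 - 0.34) = 283.
From dy/dt = 0: 0.00183·283 - 0.247 = 0.00932z*, so z* = 0.271/0.00932 = 29.1.

x* ≈ 283, y* ≈ 72.1, z* ≈ 29.1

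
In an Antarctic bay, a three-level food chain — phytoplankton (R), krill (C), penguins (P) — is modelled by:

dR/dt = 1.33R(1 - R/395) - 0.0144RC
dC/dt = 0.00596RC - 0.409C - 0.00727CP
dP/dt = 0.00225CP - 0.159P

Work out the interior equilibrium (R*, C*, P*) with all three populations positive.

From dP/dt = 0: 0.00225C* = 0.159, so C* = 70.7.
From dR/dt = 0: 1.33(1 - R*/395) = 0.0144·70.7, giving R* = 395·(1 - 0.765) = 92.8.
From dC/dt = 0: 0.00596·92.8 - 0.409 = 0.00727P*, so P* = 0.144/0.00727 = 19.8.

R* ≈ 92.8, C* ≈ 70.7, P* ≈ 19.8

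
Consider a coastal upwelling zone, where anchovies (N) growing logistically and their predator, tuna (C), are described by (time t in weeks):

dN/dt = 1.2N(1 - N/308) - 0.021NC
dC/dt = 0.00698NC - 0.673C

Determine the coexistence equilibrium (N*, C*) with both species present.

N* ≈ 96.4, C* ≈ 39.3

From dC/dt = 0 with C > 0: 0.00698N* = 0.673, so N* = 96.4.
Substitute into dN/dt = 0: 1.2(1 - 96.4/308) = 0.021C*.
The bracket is 0.687, giving C* = 0.824/0.021 = 39.3.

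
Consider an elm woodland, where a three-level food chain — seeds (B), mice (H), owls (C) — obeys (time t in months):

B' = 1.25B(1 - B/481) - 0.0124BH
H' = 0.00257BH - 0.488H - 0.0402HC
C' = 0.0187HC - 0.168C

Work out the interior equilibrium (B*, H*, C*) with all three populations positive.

From dC/dt = 0: 0.0187H* = 0.168, so H* = 8.98.
From dB/dt = 0: 1.25(1 - B*/481) = 0.0124·8.98, giving B* = 481·(1 - 0.0891) = 438.
From dH/dt = 0: 0.00257·438 - 0.488 = 0.0402C*, so C* = 0.638/0.0402 = 15.9.

B* ≈ 438, H* ≈ 8.98, C* ≈ 15.9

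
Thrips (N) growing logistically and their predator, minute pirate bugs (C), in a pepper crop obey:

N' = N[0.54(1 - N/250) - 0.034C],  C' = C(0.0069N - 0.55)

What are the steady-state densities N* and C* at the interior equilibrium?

N* ≈ 79.7, C* ≈ 10.8

From dC/dt = 0 with C > 0: 0.0069N* = 0.55, so N* = 79.7.
Substitute into dN/dt = 0: 0.54(1 - 79.7/250) = 0.034C*.
The bracket is 0.681, giving C* = 0.368/0.034 = 10.8.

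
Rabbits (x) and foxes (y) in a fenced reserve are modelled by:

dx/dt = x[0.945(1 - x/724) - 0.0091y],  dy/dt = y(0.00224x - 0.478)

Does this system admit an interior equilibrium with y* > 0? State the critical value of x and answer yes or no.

The predator equation gives dy/dt > 0 only when x > 0.478/0.00224 = 213.
Without the predator, x → K = 724. Since 724 > 213, the predator can invade and persist.

Threshold x = 213; K > 213, so yes, the predator persists.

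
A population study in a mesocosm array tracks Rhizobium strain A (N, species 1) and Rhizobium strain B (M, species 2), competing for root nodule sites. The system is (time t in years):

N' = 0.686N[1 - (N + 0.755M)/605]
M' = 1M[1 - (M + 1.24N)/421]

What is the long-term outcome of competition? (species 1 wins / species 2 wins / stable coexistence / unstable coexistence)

Compare the nullcline intercepts: K1/α12 = 605/0.755 = 801 > K2 = 421; K2/α21 = 421/1.24 = 340 < K1 = 605.
Since the inequalities point opposite ways, species 1 can invade but species 2 cannot.

species 1 excludes species 2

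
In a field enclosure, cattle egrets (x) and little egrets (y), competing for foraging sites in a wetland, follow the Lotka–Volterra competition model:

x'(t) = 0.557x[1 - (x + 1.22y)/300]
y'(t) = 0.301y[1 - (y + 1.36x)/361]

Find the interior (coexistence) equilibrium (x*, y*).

x* ≈ 213, y* ≈ 71.3

Setting both brackets to zero gives the nullclines x + 1.22y = 300 and 1.36x + y = 361.
Substituting y = 361 - 1.36x into the first: x(1 - 1.22·1.36) = 300 - 1.22·361.
So x* = -140/-0.659 = 213, and then y* = 361 - 1.36·213 = 71.3.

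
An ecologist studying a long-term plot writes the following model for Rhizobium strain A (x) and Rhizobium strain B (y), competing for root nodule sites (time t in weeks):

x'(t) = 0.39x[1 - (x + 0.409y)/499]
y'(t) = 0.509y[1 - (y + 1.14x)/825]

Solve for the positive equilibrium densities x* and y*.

x* ≈ 303, y* ≈ 480

Setting both brackets to zero gives the nullclines x + 0.409y = 499 and 1.14x + y = 825.
Substituting y = 825 - 1.14x into the first: x(1 - 0.409·1.14) = 499 - 0.409·825.
So x* = 162/0.534 = 303, and then y* = 825 - 1.14·303 = 480.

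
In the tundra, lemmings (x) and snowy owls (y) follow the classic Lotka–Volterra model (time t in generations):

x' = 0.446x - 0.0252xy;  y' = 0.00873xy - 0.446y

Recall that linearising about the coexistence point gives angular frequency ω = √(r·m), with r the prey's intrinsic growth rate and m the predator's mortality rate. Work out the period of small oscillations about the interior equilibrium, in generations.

Here r = 0.446 and m = 0.446, so r·m = 0.199.
ω = √0.199 = 0.446 per generation, hence T = 2π/ω ≈ 14.1 generations.

T ≈ 14.1 generations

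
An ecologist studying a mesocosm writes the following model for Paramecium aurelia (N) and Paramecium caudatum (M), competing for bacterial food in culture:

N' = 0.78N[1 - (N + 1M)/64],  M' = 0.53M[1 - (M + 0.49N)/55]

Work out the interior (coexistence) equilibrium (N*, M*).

N* ≈ 17.6, M* ≈ 46.4

Setting both brackets to zero gives the nullclines N + 1M = 64 and 0.49N + M = 55.
Substituting M = 55 - 0.49N into the first: N(1 - 1·0.49) = 64 - 1·55.
So N* = 9/0.51 = 17.6, and then M* = 55 - 0.49·17.6 = 46.4.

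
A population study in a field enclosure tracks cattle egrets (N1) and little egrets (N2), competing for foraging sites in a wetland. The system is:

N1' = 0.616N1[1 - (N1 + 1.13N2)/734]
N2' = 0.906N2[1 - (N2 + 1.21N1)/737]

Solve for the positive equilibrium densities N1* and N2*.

Setting both brackets to zero gives the nullclines N1 + 1.13N2 = 734 and 1.21N1 + N2 = 737.
Substituting N2 = 737 - 1.21N1 into the first: N1(1 - 1.13·1.21) = 734 - 1.13·737.
So N1* = -98.8/-0.367 = 269, and then N2* = 737 - 1.21·269 = 411.

N1* ≈ 269, N2* ≈ 411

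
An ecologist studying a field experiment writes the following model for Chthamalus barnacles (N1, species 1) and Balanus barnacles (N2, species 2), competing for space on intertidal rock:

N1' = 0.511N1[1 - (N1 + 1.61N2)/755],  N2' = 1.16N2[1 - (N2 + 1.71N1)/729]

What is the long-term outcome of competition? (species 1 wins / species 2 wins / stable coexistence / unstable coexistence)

Compare the nullcline intercepts: K1/α12 = 755/1.61 = 469 < K2 = 729; K2/α21 = 729/1.71 = 426 < K1 = 755.
Since both are reversed, neither can invade when rare; the interior point is a saddle.

unstable coexistence (outcome depends on initial conditions)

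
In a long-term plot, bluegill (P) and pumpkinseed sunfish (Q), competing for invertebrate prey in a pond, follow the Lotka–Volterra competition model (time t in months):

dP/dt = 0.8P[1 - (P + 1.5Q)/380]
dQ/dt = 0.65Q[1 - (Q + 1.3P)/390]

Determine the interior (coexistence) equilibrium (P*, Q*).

P* ≈ 216, Q* ≈ 109

Setting both brackets to zero gives the nullclines P + 1.5Q = 380 and 1.3P + Q = 390.
Substituting Q = 390 - 1.3P into the first: P(1 - 1.5·1.3) = 380 - 1.5·390.
So P* = -205/-0.95 = 216, and then Q* = 390 - 1.3·216 = 109.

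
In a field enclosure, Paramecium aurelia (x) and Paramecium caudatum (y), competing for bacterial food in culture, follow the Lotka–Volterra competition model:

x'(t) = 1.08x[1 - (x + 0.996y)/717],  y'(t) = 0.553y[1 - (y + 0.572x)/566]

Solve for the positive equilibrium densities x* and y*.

Setting both brackets to zero gives the nullclines x + 0.996y = 717 and 0.572x + y = 566.
Substituting y = 566 - 0.572x into the first: x(1 - 0.996·0.572) = 717 - 0.996·566.
So x* = 153/0.43 = 356, and then y* = 566 - 0.572·356 = 362.

x* ≈ 356, y* ≈ 362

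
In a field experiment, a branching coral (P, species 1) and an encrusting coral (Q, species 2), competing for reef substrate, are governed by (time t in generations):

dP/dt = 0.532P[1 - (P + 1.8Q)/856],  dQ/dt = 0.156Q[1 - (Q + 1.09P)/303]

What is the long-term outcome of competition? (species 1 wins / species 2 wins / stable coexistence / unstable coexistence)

Compare the nullcline intercepts: K1/α12 = 856/1.8 = 476 > K2 = 303; K2/α21 = 303/1.09 = 278 < K1 = 856.
Since the inequalities point opposite ways, species 1 can invade but species 2 cannot.

species 1 excludes species 2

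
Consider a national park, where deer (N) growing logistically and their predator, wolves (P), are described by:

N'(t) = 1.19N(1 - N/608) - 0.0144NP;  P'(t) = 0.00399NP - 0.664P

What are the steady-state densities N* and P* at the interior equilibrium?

From dP/dt = 0 with P > 0: 0.00399N* = 0.664, so N* = 166.
Substitute into dN/dt = 0: 1.19(1 - 166/608) = 0.0144P*.
The bracket is 0.726, giving P* = 0.864/0.0144 = 60.

N* ≈ 166, P* ≈ 60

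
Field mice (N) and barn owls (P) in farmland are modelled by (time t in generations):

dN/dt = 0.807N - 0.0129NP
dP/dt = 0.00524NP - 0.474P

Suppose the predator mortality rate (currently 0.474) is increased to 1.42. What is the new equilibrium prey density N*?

At the interior fixed point, setting dP/dt = 0 with P > 0 fixes N* = (predator death rate)/(NP coefficient) — independent of the other coefficients.
With the change, N* = 1.42/0.00524 = 271; it rises from 90.5.

N* ≈ 271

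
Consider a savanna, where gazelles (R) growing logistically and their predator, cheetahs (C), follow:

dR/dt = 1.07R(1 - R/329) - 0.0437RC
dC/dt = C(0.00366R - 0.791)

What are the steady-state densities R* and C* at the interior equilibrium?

R* ≈ 216, C* ≈ 8.4

From dC/dt = 0 with C > 0: 0.00366R* = 0.791, so R* = 216.
Substitute into dR/dt = 0: 1.07(1 - 216/329) = 0.0437C*.
The bracket is 0.343, giving C* = 0.367/0.0437 = 8.4.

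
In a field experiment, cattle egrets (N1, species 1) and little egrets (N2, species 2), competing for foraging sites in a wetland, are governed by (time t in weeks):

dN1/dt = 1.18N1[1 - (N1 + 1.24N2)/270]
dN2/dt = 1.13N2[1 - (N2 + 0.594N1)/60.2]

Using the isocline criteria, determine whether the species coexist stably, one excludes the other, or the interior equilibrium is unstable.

Compare the nullcline intercepts: K1/α12 = 270/1.24 = 218 > K2 = 60.2; K2/α21 = 60.2/0.594 = 101 < K1 = 270.
Since the inequalities point opposite ways, species 1 can invade but species 2 cannot.

species 1 excludes species 2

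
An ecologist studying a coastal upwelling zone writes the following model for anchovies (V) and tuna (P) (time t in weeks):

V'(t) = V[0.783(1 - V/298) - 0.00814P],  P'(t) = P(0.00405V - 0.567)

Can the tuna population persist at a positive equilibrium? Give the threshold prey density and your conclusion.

Threshold V = 140; K > 140, so yes, the predator persists.

The predator equation gives dP/dt > 0 only when V > 0.567/0.00405 = 140.
Without the predator, V → K = 298. Since 298 > 140, the predator can invade and persist.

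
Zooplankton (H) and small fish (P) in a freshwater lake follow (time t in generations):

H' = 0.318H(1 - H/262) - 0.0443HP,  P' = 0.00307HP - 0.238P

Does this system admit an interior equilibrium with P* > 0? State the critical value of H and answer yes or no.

The predator equation gives dP/dt > 0 only when H > 0.238/0.00307 = 77.5.
Without the predator, H → K = 262. Since 262 > 77.5, the predator can invade and persist.

Threshold H = 77.5; K > 77.5, so yes, the predator persists.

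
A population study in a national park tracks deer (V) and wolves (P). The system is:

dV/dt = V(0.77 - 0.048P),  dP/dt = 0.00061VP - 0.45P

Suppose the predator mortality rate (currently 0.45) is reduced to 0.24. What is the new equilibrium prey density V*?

At the interior fixed point, setting dP/dt = 0 with P > 0 fixes V* = (predator death rate)/(VP coefficient) — independent of the other coefficients.
With the change, V* = 0.24/0.00061 = 393; it falls from 738.

V* ≈ 393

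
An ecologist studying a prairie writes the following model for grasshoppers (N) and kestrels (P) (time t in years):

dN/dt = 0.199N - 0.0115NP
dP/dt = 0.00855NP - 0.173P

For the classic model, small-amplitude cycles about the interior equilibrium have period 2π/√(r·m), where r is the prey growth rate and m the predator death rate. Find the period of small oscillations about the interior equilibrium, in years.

T ≈ 33.9 years

Here r = 0.199 and m = 0.173, so r·m = 0.0344.
ω = √0.0344 = 0.186 per year, hence T = 2π/ω ≈ 33.9 years.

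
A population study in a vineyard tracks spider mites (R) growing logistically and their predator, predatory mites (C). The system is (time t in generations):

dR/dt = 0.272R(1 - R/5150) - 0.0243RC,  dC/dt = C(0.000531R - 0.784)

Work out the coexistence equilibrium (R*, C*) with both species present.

R* ≈ 1480, C* ≈ 7.98

From dC/dt = 0 with C > 0: 0.000531R* = 0.784, so R* = 1480.
Substitute into dR/dt = 0: 0.272(1 - 1480/5150) = 0.0243C*.
The bracket is 0.713, giving C* = 0.194/0.0243 = 7.98.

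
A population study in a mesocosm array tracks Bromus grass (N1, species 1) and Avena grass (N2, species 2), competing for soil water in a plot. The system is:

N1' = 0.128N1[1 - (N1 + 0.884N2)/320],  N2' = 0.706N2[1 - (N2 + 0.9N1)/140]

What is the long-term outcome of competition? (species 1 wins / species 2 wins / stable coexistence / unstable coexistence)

species 1 excludes species 2

Compare the nullcline intercepts: K1/α12 = 320/0.884 = 362 > K2 = 140; K2/α21 = 140/0.9 = 156 < K1 = 320.
Since the inequalities point opposite ways, species 1 can invade but species 2 cannot.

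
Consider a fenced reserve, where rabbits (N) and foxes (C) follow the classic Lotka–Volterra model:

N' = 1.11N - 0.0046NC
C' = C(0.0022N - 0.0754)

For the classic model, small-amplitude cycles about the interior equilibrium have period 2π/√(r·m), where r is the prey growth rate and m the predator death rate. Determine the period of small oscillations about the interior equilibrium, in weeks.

T ≈ 21.7 weeks

Here r = 1.11 and m = 0.0754, so r·m = 0.0837.
ω = √0.0837 = 0.289 per week, hence T = 2π/ω ≈ 21.7 weeks.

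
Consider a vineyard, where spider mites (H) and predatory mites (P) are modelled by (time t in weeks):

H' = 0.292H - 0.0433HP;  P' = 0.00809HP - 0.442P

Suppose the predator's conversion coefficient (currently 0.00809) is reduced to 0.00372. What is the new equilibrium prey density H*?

H* ≈ 119

At the interior fixed point, setting dP/dt = 0 with P > 0 fixes H* = (predator death rate)/(HP coefficient) — independent of the other coefficients.
With the change, H* = 0.442/0.00372 = 119; it rises from 54.6.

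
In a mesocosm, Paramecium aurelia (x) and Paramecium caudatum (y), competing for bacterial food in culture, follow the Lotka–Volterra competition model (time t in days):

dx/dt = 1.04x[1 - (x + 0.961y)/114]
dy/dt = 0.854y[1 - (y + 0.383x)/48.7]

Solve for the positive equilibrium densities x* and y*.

x* ≈ 106, y* ≈ 7.97

Setting both brackets to zero gives the nullclines x + 0.961y = 114 and 0.383x + y = 48.7.
Substituting y = 48.7 - 0.383x into the first: x(1 - 0.961·0.383) = 114 - 0.961·48.7.
So x* = 67.2/0.632 = 106, and then y* = 48.7 - 0.383·106 = 7.97.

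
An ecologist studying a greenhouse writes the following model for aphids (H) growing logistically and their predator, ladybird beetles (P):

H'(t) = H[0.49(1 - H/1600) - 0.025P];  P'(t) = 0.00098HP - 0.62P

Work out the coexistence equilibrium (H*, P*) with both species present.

From dP/dt = 0 with P > 0: 0.00098H* = 0.62, so H* = 633.
Substitute into dH/dt = 0: 0.49(1 - 633/1600) = 0.025P*.
The bracket is 0.605, giving P* = 0.296/0.025 = 11.8.

H* ≈ 633, P* ≈ 11.8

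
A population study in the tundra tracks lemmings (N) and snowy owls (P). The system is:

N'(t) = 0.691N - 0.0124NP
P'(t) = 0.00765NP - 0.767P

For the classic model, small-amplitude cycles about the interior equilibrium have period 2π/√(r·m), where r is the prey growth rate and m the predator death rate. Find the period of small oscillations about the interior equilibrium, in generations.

T ≈ 8.63 generations

Here r = 0.691 and m = 0.767, so r·m = 0.53.
ω = √0.53 = 0.728 per generation, hence T = 2π/ω ≈ 8.63 generations.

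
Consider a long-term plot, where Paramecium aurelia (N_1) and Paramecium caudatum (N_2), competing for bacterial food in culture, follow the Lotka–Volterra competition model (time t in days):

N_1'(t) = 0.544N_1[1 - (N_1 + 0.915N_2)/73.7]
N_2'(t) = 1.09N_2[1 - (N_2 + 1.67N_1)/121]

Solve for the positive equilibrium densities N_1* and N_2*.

N_1* ≈ 70.1, N_2* ≈ 3.94

Setting both brackets to zero gives the nullclines N_1 + 0.915N_2 = 73.7 and 1.67N_1 + N_2 = 121.
Substituting N_2 = 121 - 1.67N_1 into the first: N_1(1 - 0.915·1.67) = 73.7 - 0.915·121.
So N_1* = -37/-0.528 = 70.1, and then N_2* = 121 - 1.67·70.1 = 3.94.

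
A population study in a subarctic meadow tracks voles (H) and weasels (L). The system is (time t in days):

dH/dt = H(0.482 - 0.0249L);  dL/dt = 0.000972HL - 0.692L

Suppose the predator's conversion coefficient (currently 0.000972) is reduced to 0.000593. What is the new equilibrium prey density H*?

H* ≈ 1170

At the interior fixed point, setting dL/dt = 0 with L > 0 fixes H* = (predator death rate)/(HL coefficient) — independent of the other coefficients.
With the change, H* = 0.692/0.000593 = 1170; it rises from 712.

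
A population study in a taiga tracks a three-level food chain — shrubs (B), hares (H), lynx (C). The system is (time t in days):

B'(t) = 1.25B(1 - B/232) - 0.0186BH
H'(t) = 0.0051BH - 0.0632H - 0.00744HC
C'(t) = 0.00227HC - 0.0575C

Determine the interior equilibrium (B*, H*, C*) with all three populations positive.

From dC/dt = 0: 0.00227H* = 0.0575, so H* = 25.3.
From dB/dt = 0: 1.25(1 - B*/232) = 0.0186·25.3, giving B* = 232·(1 - 0.377) = 145.
From dH/dt = 0: 0.0051·145 - 0.0632 = 0.00744C*, so C* = 0.674/0.00744 = 90.6.

B* ≈ 145, H* ≈ 25.3, C* ≈ 90.6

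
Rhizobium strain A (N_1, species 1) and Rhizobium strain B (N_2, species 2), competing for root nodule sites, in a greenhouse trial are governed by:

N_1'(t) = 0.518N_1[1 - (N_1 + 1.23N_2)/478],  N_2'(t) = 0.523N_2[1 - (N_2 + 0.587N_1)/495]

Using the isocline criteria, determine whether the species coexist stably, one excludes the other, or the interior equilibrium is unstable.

Compare the nullcline intercepts: K1/α12 = 478/1.23 = 389 < K2 = 495; K2/α21 = 495/0.587 = 843 > K1 = 478.
Since the inequalities point opposite ways, species 2 can invade but species 1 cannot.

species 2 excludes species 1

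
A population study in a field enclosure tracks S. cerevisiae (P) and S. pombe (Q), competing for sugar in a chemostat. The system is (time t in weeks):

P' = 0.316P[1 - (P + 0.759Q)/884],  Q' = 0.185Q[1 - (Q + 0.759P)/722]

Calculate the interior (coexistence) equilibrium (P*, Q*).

Setting both brackets to zero gives the nullclines P + 0.759Q = 884 and 0.759P + Q = 722.
Substituting Q = 722 - 0.759P into the first: P(1 - 0.759·0.759) = 884 - 0.759·722.
So P* = 336/0.424 = 793, and then Q* = 722 - 0.759·793 = 120.

P* ≈ 793, Q* ≈ 120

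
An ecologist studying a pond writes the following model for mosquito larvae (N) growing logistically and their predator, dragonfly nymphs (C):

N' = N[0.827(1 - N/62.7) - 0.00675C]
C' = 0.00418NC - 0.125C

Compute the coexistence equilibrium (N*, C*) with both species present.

From dC/dt = 0 with C > 0: 0.00418N* = 0.125, so N* = 29.9.
Substitute into dN/dt = 0: 0.827(1 - 29.9/62.7) = 0.00675C*.
The bracket is 0.523, giving C* = 0.433/0.00675 = 64.1.

N* ≈ 29.9, C* ≈ 64.1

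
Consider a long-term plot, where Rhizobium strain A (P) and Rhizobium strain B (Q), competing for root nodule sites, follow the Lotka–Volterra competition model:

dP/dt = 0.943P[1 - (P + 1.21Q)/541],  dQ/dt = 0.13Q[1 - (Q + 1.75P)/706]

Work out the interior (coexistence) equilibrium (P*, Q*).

Setting both brackets to zero gives the nullclines P + 1.21Q = 541 and 1.75P + Q = 706.
Substituting Q = 706 - 1.75P into the first: P(1 - 1.21·1.75) = 541 - 1.21·706.
So P* = -313/-1.12 = 280, and then Q* = 706 - 1.75·280 = 215.

P* ≈ 280, Q* ≈ 215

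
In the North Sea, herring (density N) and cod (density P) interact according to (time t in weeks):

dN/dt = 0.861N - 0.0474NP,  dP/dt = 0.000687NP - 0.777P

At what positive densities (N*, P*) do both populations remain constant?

Set dP/dt = 0 with P > 0: 0.000687N - 0.777 = 0, so N* = 0.777/0.000687 = 1130.
Set dN/dt = 0 with N > 0: 0.861 - 0.0474P = 0, so P* = 0.861/0.0474 = 18.2.

N* ≈ 1130, P* ≈ 18.2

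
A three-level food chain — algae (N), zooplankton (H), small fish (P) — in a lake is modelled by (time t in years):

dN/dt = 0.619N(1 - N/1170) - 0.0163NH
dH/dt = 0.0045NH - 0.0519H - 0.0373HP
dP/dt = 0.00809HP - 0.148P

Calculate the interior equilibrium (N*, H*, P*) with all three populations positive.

N* ≈ 606, H* ≈ 18.3, P* ≈ 71.8

From dP/dt = 0: 0.00809H* = 0.148, so H* = 18.3.
From dN/dt = 0: 0.619(1 - N*/1170) = 0.0163·18.3, giving N* = 1170·(1 - 0.482) = 606.
From dH/dt = 0: 0.0045·606 - 0.0519 = 0.0373P*, so P* = 2.68/0.0373 = 71.8.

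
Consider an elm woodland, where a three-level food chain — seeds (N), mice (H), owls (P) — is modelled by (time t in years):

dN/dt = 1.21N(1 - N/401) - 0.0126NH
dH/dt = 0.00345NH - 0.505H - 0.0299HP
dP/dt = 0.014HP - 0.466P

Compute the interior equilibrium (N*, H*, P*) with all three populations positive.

N* ≈ 262, H* ≈ 33.3, P* ≈ 13.3

From dP/dt = 0: 0.014H* = 0.466, so H* = 33.3.
From dN/dt = 0: 1.21(1 - N*/401) = 0.0126·33.3, giving N* = 401·(1 - 0.347) = 262.
From dH/dt = 0: 0.00345·262 - 0.505 = 0.0299P*, so P* = 0.399/0.0299 = 13.3.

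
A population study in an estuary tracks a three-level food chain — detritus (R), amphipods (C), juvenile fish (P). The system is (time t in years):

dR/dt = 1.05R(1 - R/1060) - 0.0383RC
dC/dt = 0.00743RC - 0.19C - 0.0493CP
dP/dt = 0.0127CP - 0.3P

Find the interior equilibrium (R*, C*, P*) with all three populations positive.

R* ≈ 147, C* ≈ 23.6, P* ≈ 18.2

From dP/dt = 0: 0.0127C* = 0.3, so C* = 23.6.
From dR/dt = 0: 1.05(1 - R*/1060) = 0.0383·23.6, giving R* = 1060·(1 - 0.862) = 147.
From dC/dt = 0: 0.00743·147 - 0.19 = 0.0493P*, so P* = 0.9/0.0493 = 18.2.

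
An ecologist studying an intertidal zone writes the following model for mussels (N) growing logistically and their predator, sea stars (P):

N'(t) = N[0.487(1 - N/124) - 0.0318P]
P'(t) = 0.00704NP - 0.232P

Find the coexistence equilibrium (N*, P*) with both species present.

From dP/dt = 0 with P > 0: 0.00704N* = 0.232, so N* = 33.
Substitute into dN/dt = 0: 0.487(1 - 33/124) = 0.0318P*.
The bracket is 0.734, giving P* = 0.358/0.0318 = 11.2.

N* ≈ 33, P* ≈ 11.2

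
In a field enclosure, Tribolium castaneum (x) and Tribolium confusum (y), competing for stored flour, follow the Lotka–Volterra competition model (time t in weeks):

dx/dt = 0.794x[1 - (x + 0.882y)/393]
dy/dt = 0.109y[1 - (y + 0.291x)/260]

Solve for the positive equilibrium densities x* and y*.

Setting both brackets to zero gives the nullclines x + 0.882y = 393 and 0.291x + y = 260.
Substituting y = 260 - 0.291x into the first: x(1 - 0.882·0.291) = 393 - 0.882·260.
So x* = 164/0.743 = 220, and then y* = 260 - 0.291·220 = 196.

x* ≈ 220, y* ≈ 196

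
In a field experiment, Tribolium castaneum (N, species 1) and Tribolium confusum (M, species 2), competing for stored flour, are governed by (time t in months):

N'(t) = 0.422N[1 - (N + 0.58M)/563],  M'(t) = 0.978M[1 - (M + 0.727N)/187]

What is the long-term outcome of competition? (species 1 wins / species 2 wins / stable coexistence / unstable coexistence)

Compare the nullcline intercepts: K1/α12 = 563/0.58 = 971 > K2 = 187; K2/α21 = 187/0.727 = 257 < K1 = 563.
Since the inequalities point opposite ways, species 1 can invade but species 2 cannot.

species 1 excludes species 2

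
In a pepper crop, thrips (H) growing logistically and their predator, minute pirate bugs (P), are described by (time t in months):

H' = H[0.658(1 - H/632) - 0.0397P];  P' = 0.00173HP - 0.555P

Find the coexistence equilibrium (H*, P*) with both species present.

H* ≈ 321, P* ≈ 8.16

From dP/dt = 0 with P > 0: 0.00173H* = 0.555, so H* = 321.
Substitute into dH/dt = 0: 0.658(1 - 321/632) = 0.0397P*.
The bracket is 0.492, giving P* = 0.324/0.0397 = 8.16.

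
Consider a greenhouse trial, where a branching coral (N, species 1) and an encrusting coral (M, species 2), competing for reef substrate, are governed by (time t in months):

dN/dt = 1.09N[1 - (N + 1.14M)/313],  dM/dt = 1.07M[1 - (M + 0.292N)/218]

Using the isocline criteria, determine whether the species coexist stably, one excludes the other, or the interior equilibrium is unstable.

Compare the nullcline intercepts: K1/α12 = 313/1.14 = 275 > K2 = 218; K2/α21 = 218/0.292 = 747 > K1 = 313.
Since both inequalities hold, each species can invade when rare, so the interior equilibrium is stable.

stable coexistence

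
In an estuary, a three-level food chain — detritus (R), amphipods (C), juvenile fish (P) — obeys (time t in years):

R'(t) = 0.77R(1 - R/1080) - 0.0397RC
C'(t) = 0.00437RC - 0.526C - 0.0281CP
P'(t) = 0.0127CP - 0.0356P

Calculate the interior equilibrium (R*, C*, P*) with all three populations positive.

From dP/dt = 0: 0.0127C* = 0.0356, so C* = 2.8.
From dR/dt = 0: 0.77(1 - R*/1080) = 0.0397·2.8, giving R* = 1080·(1 - 0.145) = 924.
From dC/dt = 0: 0.00437·924 - 0.526 = 0.0281P*, so P* = 3.51/0.0281 = 125.

R* ≈ 924, C* ≈ 2.8, P* ≈ 125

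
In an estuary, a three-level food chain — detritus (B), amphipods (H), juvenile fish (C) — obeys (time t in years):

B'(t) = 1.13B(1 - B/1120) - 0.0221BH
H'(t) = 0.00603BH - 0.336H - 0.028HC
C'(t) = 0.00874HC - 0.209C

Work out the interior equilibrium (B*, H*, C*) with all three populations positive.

B* ≈ 596, H* ≈ 23.9, C* ≈ 116

From dC/dt = 0: 0.00874H* = 0.209, so H* = 23.9.
From dB/dt = 0: 1.13(1 - B*/1120) = 0.0221·23.9, giving B* = 1120·(1 - 0.468) = 596.
From dH/dt = 0: 0.00603·596 - 0.336 = 0.028C*, so C* = 3.26/0.028 = 116.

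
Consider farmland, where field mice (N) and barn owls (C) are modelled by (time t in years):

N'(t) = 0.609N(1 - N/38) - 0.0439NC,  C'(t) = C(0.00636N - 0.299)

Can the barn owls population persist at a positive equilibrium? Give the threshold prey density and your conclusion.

Threshold N = 47; K < 47, so no, the predator goes extinct.

The predator equation gives dC/dt > 0 only when N > 0.299/0.00636 = 47.
Without the predator, N → K = 38. Since 38 < 47, the predator cannot invade.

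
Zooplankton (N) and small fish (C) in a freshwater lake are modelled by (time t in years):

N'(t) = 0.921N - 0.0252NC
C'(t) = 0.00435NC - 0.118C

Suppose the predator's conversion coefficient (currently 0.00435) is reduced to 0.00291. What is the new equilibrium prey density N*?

N* ≈ 40.5

At the interior fixed point, setting dC/dt = 0 with C > 0 fixes N* = (predator death rate)/(NC coefficient) — independent of the other coefficients.
With the change, N* = 0.118/0.00291 = 40.5; it rises from 27.1.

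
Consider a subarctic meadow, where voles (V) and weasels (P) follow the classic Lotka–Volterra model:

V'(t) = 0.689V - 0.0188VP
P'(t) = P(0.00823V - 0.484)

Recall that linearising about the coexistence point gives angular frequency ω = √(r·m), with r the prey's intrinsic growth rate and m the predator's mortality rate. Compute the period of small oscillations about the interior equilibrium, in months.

Here r = 0.689 and m = 0.484, so r·m = 0.333.
ω = √0.333 = 0.577 per month, hence T = 2π/ω ≈ 10.9 months.

T ≈ 10.9 months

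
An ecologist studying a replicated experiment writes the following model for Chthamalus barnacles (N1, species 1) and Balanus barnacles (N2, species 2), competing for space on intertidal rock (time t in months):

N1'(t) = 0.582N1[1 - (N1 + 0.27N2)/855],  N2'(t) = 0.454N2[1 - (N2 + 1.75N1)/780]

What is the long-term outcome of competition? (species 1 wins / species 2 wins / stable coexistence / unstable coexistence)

Compare the nullcline intercepts: K1/α12 = 855/0.27 = 3170 > K2 = 780; K2/α21 = 780/1.75 = 446 < K1 = 855.
Since the inequalities point opposite ways, species 1 can invade but species 2 cannot.

species 1 excludes species 2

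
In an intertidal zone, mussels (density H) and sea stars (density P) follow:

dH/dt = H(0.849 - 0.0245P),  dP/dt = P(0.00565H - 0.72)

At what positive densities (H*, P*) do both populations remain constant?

Set dP/dt = 0 with P > 0: 0.00565H - 0.72 = 0, so H* = 0.72/0.00565 = 127.
Set dH/dt = 0 with H > 0: 0.849 - 0.0245P = 0, so P* = 0.849/0.0245 = 34.7.

H* ≈ 127, P* ≈ 34.7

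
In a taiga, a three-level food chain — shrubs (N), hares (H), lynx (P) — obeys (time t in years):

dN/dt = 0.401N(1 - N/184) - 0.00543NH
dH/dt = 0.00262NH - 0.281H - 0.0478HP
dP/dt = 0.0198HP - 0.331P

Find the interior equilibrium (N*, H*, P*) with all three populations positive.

N* ≈ 142, H* ≈ 16.7, P* ≈ 1.92

From dP/dt = 0: 0.0198H* = 0.331, so H* = 16.7.
From dN/dt = 0: 0.401(1 - N*/184) = 0.00543·16.7, giving N* = 184·(1 - 0.226) = 142.
From dH/dt = 0: 0.00262·142 - 0.281 = 0.0478P*, so P* = 0.092/0.0478 = 1.92.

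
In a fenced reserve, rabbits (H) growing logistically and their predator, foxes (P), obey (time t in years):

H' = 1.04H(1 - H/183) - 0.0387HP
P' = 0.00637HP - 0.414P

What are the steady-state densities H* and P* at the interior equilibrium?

From dP/dt = 0 with P > 0: 0.00637H* = 0.414, so H* = 65.
Substitute into dH/dt = 0: 1.04(1 - 65/183) = 0.0387P*.
The bracket is 0.645, giving P* = 0.671/0.0387 = 17.3.

H* ≈ 65, P* ≈ 17.3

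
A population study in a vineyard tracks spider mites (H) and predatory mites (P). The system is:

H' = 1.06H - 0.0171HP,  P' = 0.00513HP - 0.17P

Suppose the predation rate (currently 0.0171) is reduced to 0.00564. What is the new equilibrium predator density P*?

At the interior fixed point, setting dH/dt = 0 with H > 0 fixes P* = (prey growth rate)/(HP coefficient) — independent of the other coefficients.
With the change, P* = 1.06/0.00564 = 188; it rises from 62.

P* ≈ 188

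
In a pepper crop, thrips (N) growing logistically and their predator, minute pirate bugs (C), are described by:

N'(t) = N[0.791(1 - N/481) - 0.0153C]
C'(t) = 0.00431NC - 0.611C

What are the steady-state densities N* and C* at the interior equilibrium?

N* ≈ 142, C* ≈ 36.5

From dC/dt = 0 with C > 0: 0.00431N* = 0.611, so N* = 142.
Substitute into dN/dt = 0: 0.791(1 - 142/481) = 0.0153C*.
The bracket is 0.705, giving C* = 0.558/0.0153 = 36.5.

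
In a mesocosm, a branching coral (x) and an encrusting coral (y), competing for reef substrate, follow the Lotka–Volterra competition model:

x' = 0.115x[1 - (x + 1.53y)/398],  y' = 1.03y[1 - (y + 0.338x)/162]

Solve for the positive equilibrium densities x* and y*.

x* ≈ 311, y* ≈ 56.9

Setting both brackets to zero gives the nullclines x + 1.53y = 398 and 0.338x + y = 162.
Substituting y = 162 - 0.338x into the first: x(1 - 1.53·0.338) = 398 - 1.53·162.
So x* = 150/0.483 = 311, and then y* = 162 - 0.338·311 = 56.9.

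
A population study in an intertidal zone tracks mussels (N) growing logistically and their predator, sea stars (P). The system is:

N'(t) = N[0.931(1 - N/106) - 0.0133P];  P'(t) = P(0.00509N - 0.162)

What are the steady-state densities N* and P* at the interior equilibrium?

N* ≈ 31.8, P* ≈ 49

From dP/dt = 0 with P > 0: 0.00509N* = 0.162, so N* = 31.8.
Substitute into dN/dt = 0: 0.931(1 - 31.8/106) = 0.0133P*.
The bracket is 0.7, giving P* = 0.651/0.0133 = 49.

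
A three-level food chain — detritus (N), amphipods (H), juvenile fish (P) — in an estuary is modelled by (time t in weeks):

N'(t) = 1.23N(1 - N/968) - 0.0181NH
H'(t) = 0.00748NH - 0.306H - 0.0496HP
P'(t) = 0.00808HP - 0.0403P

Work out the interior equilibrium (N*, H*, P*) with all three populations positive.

N* ≈ 897, H* ≈ 4.99, P* ≈ 129

From dP/dt = 0: 0.00808H* = 0.0403, so H* = 4.99.
From dN/dt = 0: 1.23(1 - N*/968) = 0.0181·4.99, giving N* = 968·(1 - 0.0734) = 897.
From dH/dt = 0: 0.00748·897 - 0.306 = 0.0496P*, so P* = 6.4/0.0496 = 129.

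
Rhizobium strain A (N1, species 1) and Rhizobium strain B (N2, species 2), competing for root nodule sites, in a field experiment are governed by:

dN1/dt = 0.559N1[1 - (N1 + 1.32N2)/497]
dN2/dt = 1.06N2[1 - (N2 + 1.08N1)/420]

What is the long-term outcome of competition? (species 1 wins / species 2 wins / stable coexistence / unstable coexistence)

Compare the nullcline intercepts: K1/α12 = 497/1.32 = 377 < K2 = 420; K2/α21 = 420/1.08 = 389 < K1 = 497.
Since both are reversed, neither can invade when rare; the interior point is a saddle.

unstable coexistence (outcome depends on initial conditions)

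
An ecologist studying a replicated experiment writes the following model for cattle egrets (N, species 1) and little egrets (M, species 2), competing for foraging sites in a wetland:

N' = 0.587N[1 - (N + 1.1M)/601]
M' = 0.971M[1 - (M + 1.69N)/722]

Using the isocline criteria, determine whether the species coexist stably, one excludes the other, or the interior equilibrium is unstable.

Compare the nullcline intercepts: K1/α12 = 601/1.1 = 546 < K2 = 722; K2/α21 = 722/1.69 = 427 < K1 = 601.
Since both are reversed, neither can invade when rare; the interior point is a saddle.

unstable coexistence (outcome depends on initial conditions)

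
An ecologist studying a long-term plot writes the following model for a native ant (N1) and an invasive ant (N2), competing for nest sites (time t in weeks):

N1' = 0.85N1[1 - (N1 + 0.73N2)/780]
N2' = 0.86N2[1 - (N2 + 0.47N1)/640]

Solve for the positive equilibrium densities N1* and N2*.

N1* ≈ 476, N2* ≈ 416

Setting both brackets to zero gives the nullclines N1 + 0.73N2 = 780 and 0.47N1 + N2 = 640.
Substituting N2 = 640 - 0.47N1 into the first: N1(1 - 0.73·0.47) = 780 - 0.73·640.
So N1* = 313/0.657 = 476, and then N2* = 640 - 0.47·476 = 416.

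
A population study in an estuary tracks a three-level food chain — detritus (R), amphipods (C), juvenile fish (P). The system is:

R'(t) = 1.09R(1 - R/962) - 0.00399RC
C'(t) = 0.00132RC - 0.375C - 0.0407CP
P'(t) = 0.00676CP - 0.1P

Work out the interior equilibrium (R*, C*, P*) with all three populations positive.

From dP/dt = 0: 0.00676C* = 0.1, so C* = 14.8.
From dR/dt = 0: 1.09(1 - R*/962) = 0.00399·14.8, giving R* = 962·(1 - 0.0542) = 910.
From dC/dt = 0: 0.00132·910 - 0.375 = 0.0407P*, so P* = 0.826/0.0407 = 20.3.

R* ≈ 910, C* ≈ 14.8, P* ≈ 20.3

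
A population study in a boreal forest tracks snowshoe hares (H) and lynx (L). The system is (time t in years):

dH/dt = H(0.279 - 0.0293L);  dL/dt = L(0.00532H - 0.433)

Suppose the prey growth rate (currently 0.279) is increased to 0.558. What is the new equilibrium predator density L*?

At the interior fixed point, setting dH/dt = 0 with H > 0 fixes L* = (prey growth rate)/(HL coefficient) — independent of the other coefficients.
With the change, L* = 0.558/0.0293 = 19; it rises from 9.52.

L* ≈ 19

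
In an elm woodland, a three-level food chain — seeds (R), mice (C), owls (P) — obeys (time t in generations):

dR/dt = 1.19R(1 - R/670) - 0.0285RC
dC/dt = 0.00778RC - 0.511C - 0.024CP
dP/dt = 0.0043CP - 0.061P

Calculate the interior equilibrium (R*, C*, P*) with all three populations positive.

R* ≈ 442, C* ≈ 14.2, P* ≈ 122

From dP/dt = 0: 0.0043C* = 0.061, so C* = 14.2.
From dR/dt = 0: 1.19(1 - R*/670) = 0.0285·14.2, giving R* = 670·(1 - 0.34) = 442.
From dC/dt = 0: 0.00778·442 - 0.511 = 0.024P*, so P* = 2.93/0.024 = 122.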